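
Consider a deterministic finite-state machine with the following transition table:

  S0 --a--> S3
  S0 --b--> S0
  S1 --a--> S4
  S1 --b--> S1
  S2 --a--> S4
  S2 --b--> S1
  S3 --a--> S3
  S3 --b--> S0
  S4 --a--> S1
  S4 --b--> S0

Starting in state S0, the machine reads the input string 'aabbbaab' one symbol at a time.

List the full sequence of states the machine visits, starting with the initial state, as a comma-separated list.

Start: S0
  read 'a': S0 --a--> S3
  read 'a': S3 --a--> S3
  read 'b': S3 --b--> S0
  read 'b': S0 --b--> S0
  read 'b': S0 --b--> S0
  read 'a': S0 --a--> S3
  read 'a': S3 --a--> S3
  read 'b': S3 --b--> S0

Answer: S0, S3, S3, S0, S0, S0, S3, S3, S0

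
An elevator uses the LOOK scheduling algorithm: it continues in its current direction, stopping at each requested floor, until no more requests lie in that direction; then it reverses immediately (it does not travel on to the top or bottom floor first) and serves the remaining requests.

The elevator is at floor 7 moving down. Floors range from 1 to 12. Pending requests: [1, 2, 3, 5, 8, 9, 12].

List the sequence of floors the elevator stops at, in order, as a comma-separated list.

Answer: 5, 3, 2, 1, 8, 9, 12

Derivation:
Current: 7, moving DOWN
Serve below first (descending): [5, 3, 2, 1]
Then reverse, serve above (ascending): [8, 9, 12]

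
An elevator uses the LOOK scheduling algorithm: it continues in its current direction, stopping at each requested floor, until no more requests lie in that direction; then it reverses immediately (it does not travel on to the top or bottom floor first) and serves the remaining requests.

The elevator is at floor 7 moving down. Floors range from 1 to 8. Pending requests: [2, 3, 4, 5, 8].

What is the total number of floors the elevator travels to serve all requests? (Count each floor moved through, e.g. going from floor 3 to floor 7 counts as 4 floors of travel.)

Start at floor 7 moving down, LOOK stop order: [5, 4, 3, 2, 8]
  7 → 5: |5-7| = 2, total = 2
  5 → 4: |4-5| = 1, total = 3
  4 → 3: |3-4| = 1, total = 4
  3 → 2: |2-3| = 1, total = 5
  2 → 8: |8-2| = 6, total = 11

Answer: 11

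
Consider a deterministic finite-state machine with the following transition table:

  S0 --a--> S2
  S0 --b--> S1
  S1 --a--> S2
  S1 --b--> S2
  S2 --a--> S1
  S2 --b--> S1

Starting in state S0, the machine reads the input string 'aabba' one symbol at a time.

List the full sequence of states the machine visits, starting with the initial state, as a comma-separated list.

Answer: S0, S2, S1, S2, S1, S2

Derivation:
Start: S0
  read 'a': S0 --a--> S2
  read 'a': S2 --a--> S1
  read 'b': S1 --b--> S2
  read 'b': S2 --b--> S1
  read 'a': S1 --a--> S2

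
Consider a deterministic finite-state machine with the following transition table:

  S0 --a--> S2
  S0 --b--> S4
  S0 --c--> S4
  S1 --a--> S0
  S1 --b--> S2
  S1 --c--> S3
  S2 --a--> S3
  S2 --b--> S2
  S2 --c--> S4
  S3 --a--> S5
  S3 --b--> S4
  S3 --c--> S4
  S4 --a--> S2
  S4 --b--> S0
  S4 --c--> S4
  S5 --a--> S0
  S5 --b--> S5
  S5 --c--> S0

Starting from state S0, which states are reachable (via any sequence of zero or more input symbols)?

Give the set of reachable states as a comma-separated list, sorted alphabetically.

BFS from S0:
  visit S0: S0--a-->S2 (new), S0--b-->S4 (new), S0--c-->S4 (seen)
  visit S2: S2--a-->S3 (new), S2--b-->S2 (seen), S2--c-->S4 (seen)
  visit S4: S4--a-->S2 (seen), S4--b-->S0 (seen), S4--c-->S4 (seen)
  visit S3: S3--a-->S5 (new), S3--b-->S4 (seen), S3--c-->S4 (seen)
  visit S5: S5--a-->S0 (seen), S5--b-->S5 (seen), S5--c-->S0 (seen)

Answer: S0, S2, S3, S4, S5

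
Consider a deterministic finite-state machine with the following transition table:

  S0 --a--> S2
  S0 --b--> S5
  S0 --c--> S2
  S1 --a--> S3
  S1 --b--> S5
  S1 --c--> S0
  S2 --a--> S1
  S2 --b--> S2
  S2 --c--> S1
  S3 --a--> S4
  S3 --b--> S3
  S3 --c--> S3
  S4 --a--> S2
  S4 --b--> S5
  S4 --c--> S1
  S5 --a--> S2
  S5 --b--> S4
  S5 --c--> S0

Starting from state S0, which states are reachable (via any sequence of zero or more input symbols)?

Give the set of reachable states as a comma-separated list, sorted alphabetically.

Answer: S0, S1, S2, S3, S4, S5

Derivation:
BFS from S0:
  visit S0: S0--a-->S2 (new), S0--b-->S5 (new), S0--c-->S2 (seen)
  visit S2: S2--a-->S1 (new), S2--b-->S2 (seen), S2--c-->S1 (seen)
  visit S5: S5--a-->S2 (seen), S5--b-->S4 (new), S5--c-->S0 (seen)
  visit S1: S1--a-->S3 (new), S1--b-->S5 (seen), S1--c-->S0 (seen)
  visit S4: S4--a-->S2 (seen), S4--b-->S5 (seen), S4--c-->S1 (seen)
  visit S3: S3--a-->S4 (seen), S3--b-->S3 (seen), S3--c-->S3 (seen)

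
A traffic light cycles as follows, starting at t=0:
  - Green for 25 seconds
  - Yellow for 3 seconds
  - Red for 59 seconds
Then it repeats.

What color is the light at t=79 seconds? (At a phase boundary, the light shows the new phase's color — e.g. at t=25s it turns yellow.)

Answer: red

Derivation:
Cycle length = 25 + 3 + 59 = 87s
t = 79, phase_t = 79 mod 87 = 79
79 >= 28 → RED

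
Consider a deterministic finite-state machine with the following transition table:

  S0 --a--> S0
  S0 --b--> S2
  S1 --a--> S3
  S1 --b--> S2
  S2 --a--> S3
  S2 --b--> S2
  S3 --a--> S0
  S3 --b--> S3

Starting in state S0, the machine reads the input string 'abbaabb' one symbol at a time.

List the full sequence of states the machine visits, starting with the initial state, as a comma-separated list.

Answer: S0, S0, S2, S2, S3, S0, S2, S2

Derivation:
Start: S0
  read 'a': S0 --a--> S0
  read 'b': S0 --b--> S2
  read 'b': S2 --b--> S2
  read 'a': S2 --a--> S3
  read 'a': S3 --a--> S0
  read 'b': S0 --b--> S2
  read 'b': S2 --b--> S2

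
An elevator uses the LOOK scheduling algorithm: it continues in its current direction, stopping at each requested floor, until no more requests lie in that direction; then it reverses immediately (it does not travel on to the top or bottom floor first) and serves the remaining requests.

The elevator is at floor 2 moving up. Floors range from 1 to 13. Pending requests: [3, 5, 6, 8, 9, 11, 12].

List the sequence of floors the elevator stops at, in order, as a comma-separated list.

Current: 2, moving UP
Serve above first (ascending): [3, 5, 6, 8, 9, 11, 12]
Then reverse, serve below (descending): []

Answer: 3, 5, 6, 8, 9, 11, 12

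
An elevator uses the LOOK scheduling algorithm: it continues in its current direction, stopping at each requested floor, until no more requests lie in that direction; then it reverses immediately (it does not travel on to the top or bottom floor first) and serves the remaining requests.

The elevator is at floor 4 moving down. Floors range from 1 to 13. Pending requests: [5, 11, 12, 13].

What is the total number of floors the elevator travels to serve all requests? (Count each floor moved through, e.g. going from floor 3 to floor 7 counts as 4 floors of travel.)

Start at floor 4 moving down, LOOK stop order: [5, 11, 12, 13]
  4 → 5: |5-4| = 1, total = 1
  5 → 11: |11-5| = 6, total = 7
  11 → 12: |12-11| = 1, total = 8
  12 → 13: |13-12| = 1, total = 9

Answer: 9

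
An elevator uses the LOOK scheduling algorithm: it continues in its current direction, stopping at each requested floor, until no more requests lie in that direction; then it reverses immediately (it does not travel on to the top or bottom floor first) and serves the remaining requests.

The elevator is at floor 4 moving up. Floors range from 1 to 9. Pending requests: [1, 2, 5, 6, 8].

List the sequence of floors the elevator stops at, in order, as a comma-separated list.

Current: 4, moving UP
Serve above first (ascending): [5, 6, 8]
Then reverse, serve below (descending): [2, 1]

Answer: 5, 6, 8, 2, 1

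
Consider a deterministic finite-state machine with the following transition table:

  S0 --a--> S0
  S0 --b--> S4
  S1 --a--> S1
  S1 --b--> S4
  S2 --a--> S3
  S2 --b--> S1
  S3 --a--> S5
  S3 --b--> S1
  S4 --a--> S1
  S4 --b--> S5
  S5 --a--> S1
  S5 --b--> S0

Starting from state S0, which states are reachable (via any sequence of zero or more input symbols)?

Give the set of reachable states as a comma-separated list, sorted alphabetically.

BFS from S0:
  visit S0: S0--a-->S0 (seen), S0--b-->S4 (new)
  visit S4: S4--a-->S1 (new), S4--b-->S5 (new)
  visit S1: S1--a-->S1 (seen), S1--b-->S4 (seen)
  visit S5: S5--a-->S1 (seen), S5--b-->S0 (seen)

Answer: S0, S1, S4, S5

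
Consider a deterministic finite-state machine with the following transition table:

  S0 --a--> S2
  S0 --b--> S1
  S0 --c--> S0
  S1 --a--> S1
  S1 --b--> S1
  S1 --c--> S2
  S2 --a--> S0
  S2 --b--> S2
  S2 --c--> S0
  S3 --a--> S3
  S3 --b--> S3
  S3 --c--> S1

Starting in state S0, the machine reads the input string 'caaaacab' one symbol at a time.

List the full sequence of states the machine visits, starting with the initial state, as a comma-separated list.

Start: S0
  read 'c': S0 --c--> S0
  read 'a': S0 --a--> S2
  read 'a': S2 --a--> S0
  read 'a': S0 --a--> S2
  read 'a': S2 --a--> S0
  read 'c': S0 --c--> S0
  read 'a': S0 --a--> S2
  read 'b': S2 --b--> S2

Answer: S0, S0, S2, S0, S2, S0, S0, S2, S2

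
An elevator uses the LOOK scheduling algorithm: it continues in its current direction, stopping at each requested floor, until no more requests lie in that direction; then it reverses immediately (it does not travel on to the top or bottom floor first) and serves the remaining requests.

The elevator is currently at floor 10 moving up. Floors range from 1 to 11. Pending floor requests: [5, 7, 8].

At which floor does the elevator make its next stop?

Current floor: 10, direction: up
Requests above: []
Requests below: [5, 7, 8]
Moving up but no requests above → reverse; nearest below is max([5, 7, 8]) = 8

Answer: 8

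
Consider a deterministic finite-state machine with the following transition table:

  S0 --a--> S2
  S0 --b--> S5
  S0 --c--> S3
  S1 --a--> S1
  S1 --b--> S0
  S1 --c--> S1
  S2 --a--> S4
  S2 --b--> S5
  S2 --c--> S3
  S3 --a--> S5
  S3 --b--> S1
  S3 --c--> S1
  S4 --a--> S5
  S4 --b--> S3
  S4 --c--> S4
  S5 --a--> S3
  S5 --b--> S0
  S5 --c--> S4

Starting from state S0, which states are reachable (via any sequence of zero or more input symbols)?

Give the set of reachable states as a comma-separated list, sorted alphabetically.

Answer: S0, S1, S2, S3, S4, S5

Derivation:
BFS from S0:
  visit S0: S0--a-->S2 (new), S0--b-->S5 (new), S0--c-->S3 (new)
  visit S2: S2--a-->S4 (new), S2--b-->S5 (seen), S2--c-->S3 (seen)
  visit S5: S5--a-->S3 (seen), S5--b-->S0 (seen), S5--c-->S4 (seen)
  visit S3: S3--a-->S5 (seen), S3--b-->S1 (new), S3--c-->S1 (seen)
  visit S4: S4--a-->S5 (seen), S4--b-->S3 (seen), S4--c-->S4 (seen)
  visit S1: S1--a-->S1 (seen), S1--b-->S0 (seen), S1--c-->S1 (seen)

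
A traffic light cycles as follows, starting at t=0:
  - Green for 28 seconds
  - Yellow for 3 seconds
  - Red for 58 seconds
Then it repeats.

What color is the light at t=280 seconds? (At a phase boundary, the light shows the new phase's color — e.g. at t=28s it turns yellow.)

Cycle length = 28 + 3 + 58 = 89s
t = 280, phase_t = 280 mod 89 = 13
13 < 28 (green end) → GREEN

Answer: green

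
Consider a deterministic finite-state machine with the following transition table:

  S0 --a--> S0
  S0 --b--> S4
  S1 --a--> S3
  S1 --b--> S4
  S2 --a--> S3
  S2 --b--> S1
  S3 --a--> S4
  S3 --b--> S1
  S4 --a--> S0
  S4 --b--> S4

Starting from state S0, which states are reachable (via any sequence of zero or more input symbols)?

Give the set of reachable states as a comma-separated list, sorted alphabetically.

Answer: S0, S4

Derivation:
BFS from S0:
  visit S0: S0--a-->S0 (seen), S0--b-->S4 (new)
  visit S4: S4--a-->S0 (seen), S4--b-->S4 (seen)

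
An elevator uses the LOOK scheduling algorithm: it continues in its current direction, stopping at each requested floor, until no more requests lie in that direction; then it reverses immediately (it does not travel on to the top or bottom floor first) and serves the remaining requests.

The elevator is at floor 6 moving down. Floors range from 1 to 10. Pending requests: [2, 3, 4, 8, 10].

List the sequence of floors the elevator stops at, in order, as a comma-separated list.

Current: 6, moving DOWN
Serve below first (descending): [4, 3, 2]
Then reverse, serve above (ascending): [8, 10]

Answer: 4, 3, 2, 8, 10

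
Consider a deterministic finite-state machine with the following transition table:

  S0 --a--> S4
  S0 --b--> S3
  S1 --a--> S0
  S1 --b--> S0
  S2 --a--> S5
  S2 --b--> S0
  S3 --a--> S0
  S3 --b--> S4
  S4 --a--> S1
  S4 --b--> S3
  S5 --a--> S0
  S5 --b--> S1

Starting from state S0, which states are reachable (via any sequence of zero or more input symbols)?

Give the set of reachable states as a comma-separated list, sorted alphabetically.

Answer: S0, S1, S3, S4

Derivation:
BFS from S0:
  visit S0: S0--a-->S4 (new), S0--b-->S3 (new)
  visit S4: S4--a-->S1 (new), S4--b-->S3 (seen)
  visit S3: S3--a-->S0 (seen), S3--b-->S4 (seen)
  visit S1: S1--a-->S0 (seen), S1--b-->S0 (seen)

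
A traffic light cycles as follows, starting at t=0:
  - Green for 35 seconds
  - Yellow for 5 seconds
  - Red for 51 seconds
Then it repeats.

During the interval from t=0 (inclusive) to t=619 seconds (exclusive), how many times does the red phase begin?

Cycle = 35+5+51 = 91s
red phase starts at t = k*91 + 40 for k=0,1,2,...
Need k*91+40 < 619 → k < 6.363
k ∈ {0, ..., 6} → 7 starts

Answer: 7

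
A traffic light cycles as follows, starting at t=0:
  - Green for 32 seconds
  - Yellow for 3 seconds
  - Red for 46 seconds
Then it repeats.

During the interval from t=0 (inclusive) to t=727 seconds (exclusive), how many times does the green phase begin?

Answer: 9

Derivation:
Cycle = 32+3+46 = 81s
green phase starts at t = k*81 + 0 for k=0,1,2,...
Need k*81+0 < 727 → k < 8.975
k ∈ {0, ..., 8} → 9 starts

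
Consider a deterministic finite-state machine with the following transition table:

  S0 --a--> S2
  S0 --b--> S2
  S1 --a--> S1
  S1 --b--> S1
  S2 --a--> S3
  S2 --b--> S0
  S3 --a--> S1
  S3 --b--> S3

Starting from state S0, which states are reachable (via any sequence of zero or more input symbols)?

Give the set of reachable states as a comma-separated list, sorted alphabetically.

Answer: S0, S1, S2, S3

Derivation:
BFS from S0:
  visit S0: S0--a-->S2 (new), S0--b-->S2 (seen)
  visit S2: S2--a-->S3 (new), S2--b-->S0 (seen)
  visit S3: S3--a-->S1 (new), S3--b-->S3 (seen)
  visit S1: S1--a-->S1 (seen), S1--b-->S1 (seen)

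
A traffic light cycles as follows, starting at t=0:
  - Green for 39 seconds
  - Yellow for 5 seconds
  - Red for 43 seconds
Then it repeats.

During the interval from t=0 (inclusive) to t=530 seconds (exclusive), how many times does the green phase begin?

Cycle = 39+5+43 = 87s
green phase starts at t = k*87 + 0 for k=0,1,2,...
Need k*87+0 < 530 → k < 6.092
k ∈ {0, ..., 6} → 7 starts

Answer: 7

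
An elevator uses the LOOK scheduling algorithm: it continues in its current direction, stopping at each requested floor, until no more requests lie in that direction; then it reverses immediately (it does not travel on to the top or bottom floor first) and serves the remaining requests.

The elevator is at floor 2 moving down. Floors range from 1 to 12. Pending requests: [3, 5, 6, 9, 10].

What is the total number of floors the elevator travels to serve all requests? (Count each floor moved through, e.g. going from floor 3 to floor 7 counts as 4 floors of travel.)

Answer: 8

Derivation:
Start at floor 2 moving down, LOOK stop order: [3, 5, 6, 9, 10]
  2 → 3: |3-2| = 1, total = 1
  3 → 5: |5-3| = 2, total = 3
  5 → 6: |6-5| = 1, total = 4
  6 → 9: |9-6| = 3, total = 7
  9 → 10: |10-9| = 1, total = 8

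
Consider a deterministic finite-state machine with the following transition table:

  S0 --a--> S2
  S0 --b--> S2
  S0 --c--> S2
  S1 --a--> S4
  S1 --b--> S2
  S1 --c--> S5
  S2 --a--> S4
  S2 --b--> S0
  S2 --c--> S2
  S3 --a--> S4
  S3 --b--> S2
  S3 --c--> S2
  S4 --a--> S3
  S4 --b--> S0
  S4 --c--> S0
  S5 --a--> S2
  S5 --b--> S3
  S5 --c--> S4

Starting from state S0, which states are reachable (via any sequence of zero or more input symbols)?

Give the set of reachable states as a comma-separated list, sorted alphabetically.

Answer: S0, S2, S3, S4

Derivation:
BFS from S0:
  visit S0: S0--a-->S2 (new), S0--b-->S2 (seen), S0--c-->S2 (seen)
  visit S2: S2--a-->S4 (new), S2--b-->S0 (seen), S2--c-->S2 (seen)
  visit S4: S4--a-->S3 (new), S4--b-->S0 (seen), S4--c-->S0 (seen)
  visit S3: S3--a-->S4 (seen), S3--b-->S2 (seen), S3--c-->S2 (seen)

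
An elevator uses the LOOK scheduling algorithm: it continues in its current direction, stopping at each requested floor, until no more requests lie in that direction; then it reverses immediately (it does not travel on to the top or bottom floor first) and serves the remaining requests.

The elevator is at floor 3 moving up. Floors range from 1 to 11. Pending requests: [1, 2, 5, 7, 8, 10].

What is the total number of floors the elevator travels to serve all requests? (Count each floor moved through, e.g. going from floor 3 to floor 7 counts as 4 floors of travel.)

Start at floor 3 moving up, LOOK stop order: [5, 7, 8, 10, 2, 1]
  3 → 5: |5-3| = 2, total = 2
  5 → 7: |7-5| = 2, total = 4
  7 → 8: |8-7| = 1, total = 5
  8 → 10: |10-8| = 2, total = 7
  10 → 2: |2-10| = 8, total = 15
  2 → 1: |1-2| = 1, total = 16

Answer: 16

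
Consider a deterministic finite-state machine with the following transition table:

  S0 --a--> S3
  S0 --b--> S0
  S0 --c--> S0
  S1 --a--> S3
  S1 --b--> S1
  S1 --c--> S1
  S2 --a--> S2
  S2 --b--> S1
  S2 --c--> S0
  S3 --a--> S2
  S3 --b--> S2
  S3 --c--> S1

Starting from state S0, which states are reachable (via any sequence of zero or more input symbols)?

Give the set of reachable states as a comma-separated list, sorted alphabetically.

Answer: S0, S1, S2, S3

Derivation:
BFS from S0:
  visit S0: S0--a-->S3 (new), S0--b-->S0 (seen), S0--c-->S0 (seen)
  visit S3: S3--a-->S2 (new), S3--b-->S2 (seen), S3--c-->S1 (new)
  visit S2: S2--a-->S2 (seen), S2--b-->S1 (seen), S2--c-->S0 (seen)
  visit S1: S1--a-->S3 (seen), S1--b-->S1 (seen), S1--c-->S1 (seen)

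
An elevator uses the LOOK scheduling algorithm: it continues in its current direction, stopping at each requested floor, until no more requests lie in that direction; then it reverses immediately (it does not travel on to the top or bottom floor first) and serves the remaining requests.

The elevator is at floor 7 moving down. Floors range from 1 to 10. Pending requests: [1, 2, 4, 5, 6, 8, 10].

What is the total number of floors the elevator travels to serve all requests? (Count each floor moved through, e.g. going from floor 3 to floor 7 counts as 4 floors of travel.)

Answer: 15

Derivation:
Start at floor 7 moving down, LOOK stop order: [6, 5, 4, 2, 1, 8, 10]
  7 → 6: |6-7| = 1, total = 1
  6 → 5: |5-6| = 1, total = 2
  5 → 4: |4-5| = 1, total = 3
  4 → 2: |2-4| = 2, total = 5
  2 → 1: |1-2| = 1, total = 6
  1 → 8: |8-1| = 7, total = 13
  8 → 10: |10-8| = 2, total = 15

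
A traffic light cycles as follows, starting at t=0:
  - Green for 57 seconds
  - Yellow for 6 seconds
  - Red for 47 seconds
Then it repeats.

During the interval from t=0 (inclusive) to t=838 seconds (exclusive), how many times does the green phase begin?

Answer: 8

Derivation:
Cycle = 57+6+47 = 110s
green phase starts at t = k*110 + 0 for k=0,1,2,...
Need k*110+0 < 838 → k < 7.618
k ∈ {0, ..., 7} → 8 starts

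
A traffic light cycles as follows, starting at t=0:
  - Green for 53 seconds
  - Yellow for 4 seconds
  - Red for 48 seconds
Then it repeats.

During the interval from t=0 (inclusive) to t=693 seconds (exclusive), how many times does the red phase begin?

Cycle = 53+4+48 = 105s
red phase starts at t = k*105 + 57 for k=0,1,2,...
Need k*105+57 < 693 → k < 6.057
k ∈ {0, ..., 6} → 7 starts

Answer: 7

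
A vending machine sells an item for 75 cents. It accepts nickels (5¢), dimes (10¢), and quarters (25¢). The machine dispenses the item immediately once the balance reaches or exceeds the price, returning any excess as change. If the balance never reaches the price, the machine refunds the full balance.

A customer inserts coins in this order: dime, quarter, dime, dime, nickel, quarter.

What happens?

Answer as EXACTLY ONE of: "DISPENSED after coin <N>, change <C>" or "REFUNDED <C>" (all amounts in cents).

Answer: DISPENSED after coin 6, change 10

Derivation:
Price: 75¢
Coin 1 (dime, 10¢): balance = 10¢
Coin 2 (quarter, 25¢): balance = 35¢
Coin 3 (dime, 10¢): balance = 45¢
Coin 4 (dime, 10¢): balance = 55¢
Coin 5 (nickel, 5¢): balance = 60¢
Coin 6 (quarter, 25¢): balance = 85¢
  → balance >= price → DISPENSE, change = 85 - 75 = 10¢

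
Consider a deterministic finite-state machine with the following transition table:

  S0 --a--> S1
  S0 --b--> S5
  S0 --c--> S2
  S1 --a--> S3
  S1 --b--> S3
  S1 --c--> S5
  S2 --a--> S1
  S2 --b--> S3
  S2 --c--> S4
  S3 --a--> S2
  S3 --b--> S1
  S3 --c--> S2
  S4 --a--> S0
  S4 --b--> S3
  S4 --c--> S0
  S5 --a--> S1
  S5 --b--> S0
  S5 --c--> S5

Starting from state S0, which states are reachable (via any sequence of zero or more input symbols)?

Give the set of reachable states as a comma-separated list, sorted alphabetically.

Answer: S0, S1, S2, S3, S4, S5

Derivation:
BFS from S0:
  visit S0: S0--a-->S1 (new), S0--b-->S5 (new), S0--c-->S2 (new)
  visit S1: S1--a-->S3 (new), S1--b-->S3 (seen), S1--c-->S5 (seen)
  visit S5: S5--a-->S1 (seen), S5--b-->S0 (seen), S5--c-->S5 (seen)
  visit S2: S2--a-->S1 (seen), S2--b-->S3 (seen), S2--c-->S4 (new)
  visit S3: S3--a-->S2 (seen), S3--b-->S1 (seen), S3--c-->S2 (seen)
  visit S4: S4--a-->S0 (seen), S4--b-->S3 (seen), S4--c-->S0 (seen)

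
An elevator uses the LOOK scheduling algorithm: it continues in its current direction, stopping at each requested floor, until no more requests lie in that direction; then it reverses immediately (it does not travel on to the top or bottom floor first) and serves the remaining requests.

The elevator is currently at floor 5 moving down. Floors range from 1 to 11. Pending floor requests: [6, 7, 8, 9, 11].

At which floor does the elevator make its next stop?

Current floor: 5, direction: down
Requests above: [6, 7, 8, 9, 11]
Requests below: []
Moving down but no requests below → reverse; nearest above is min([6, 7, 8, 9, 11]) = 6

Answer: 6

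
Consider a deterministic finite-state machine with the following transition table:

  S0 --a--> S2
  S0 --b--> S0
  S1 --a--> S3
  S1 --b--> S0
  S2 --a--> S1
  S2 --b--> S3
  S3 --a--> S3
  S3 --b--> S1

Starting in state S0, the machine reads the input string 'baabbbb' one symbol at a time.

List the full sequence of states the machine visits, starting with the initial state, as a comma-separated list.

Answer: S0, S0, S2, S1, S0, S0, S0, S0

Derivation:
Start: S0
  read 'b': S0 --b--> S0
  read 'a': S0 --a--> S2
  read 'a': S2 --a--> S1
  read 'b': S1 --b--> S0
  read 'b': S0 --b--> S0
  read 'b': S0 --b--> S0
  read 'b': S0 --b--> S0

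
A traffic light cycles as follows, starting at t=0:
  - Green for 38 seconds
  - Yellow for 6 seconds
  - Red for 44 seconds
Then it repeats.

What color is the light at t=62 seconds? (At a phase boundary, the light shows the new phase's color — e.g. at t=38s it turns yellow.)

Cycle length = 38 + 6 + 44 = 88s
t = 62, phase_t = 62 mod 88 = 62
62 >= 44 → RED

Answer: red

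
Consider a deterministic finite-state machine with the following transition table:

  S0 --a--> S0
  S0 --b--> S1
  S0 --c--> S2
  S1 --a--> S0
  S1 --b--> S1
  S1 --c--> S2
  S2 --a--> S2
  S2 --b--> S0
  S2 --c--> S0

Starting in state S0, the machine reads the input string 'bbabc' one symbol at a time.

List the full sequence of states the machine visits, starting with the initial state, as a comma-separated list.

Start: S0
  read 'b': S0 --b--> S1
  read 'b': S1 --b--> S1
  read 'a': S1 --a--> S0
  read 'b': S0 --b--> S1
  read 'c': S1 --c--> S2

Answer: S0, S1, S1, S0, S1, S2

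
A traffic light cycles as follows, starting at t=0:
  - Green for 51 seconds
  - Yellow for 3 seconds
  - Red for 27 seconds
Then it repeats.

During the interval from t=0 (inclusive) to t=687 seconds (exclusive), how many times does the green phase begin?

Cycle = 51+3+27 = 81s
green phase starts at t = k*81 + 0 for k=0,1,2,...
Need k*81+0 < 687 → k < 8.481
k ∈ {0, ..., 8} → 9 starts

Answer: 9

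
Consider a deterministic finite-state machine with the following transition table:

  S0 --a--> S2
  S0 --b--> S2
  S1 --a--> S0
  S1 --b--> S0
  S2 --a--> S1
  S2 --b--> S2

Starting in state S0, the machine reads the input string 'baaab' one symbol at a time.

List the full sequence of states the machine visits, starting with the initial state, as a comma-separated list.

Start: S0
  read 'b': S0 --b--> S2
  read 'a': S2 --a--> S1
  read 'a': S1 --a--> S0
  read 'a': S0 --a--> S2
  read 'b': S2 --b--> S2

Answer: S0, S2, S1, S0, S2, S2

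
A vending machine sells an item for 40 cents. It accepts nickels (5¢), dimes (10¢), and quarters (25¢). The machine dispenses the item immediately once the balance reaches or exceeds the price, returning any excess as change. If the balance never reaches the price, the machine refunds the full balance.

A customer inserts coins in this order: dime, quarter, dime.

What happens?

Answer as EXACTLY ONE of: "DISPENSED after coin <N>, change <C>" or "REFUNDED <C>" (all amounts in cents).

Answer: DISPENSED after coin 3, change 5

Derivation:
Price: 40¢
Coin 1 (dime, 10¢): balance = 10¢
Coin 2 (quarter, 25¢): balance = 35¢
Coin 3 (dime, 10¢): balance = 45¢
  → balance >= price → DISPENSE, change = 45 - 40 = 5¢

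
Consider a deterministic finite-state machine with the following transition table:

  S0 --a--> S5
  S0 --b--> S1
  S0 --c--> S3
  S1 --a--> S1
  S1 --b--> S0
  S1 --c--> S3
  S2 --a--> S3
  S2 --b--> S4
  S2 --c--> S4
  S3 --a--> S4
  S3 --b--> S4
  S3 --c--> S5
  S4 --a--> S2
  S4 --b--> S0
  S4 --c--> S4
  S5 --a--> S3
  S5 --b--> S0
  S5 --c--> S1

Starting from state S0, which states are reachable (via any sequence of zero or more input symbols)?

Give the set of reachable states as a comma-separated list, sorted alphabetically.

Answer: S0, S1, S2, S3, S4, S5

Derivation:
BFS from S0:
  visit S0: S0--a-->S5 (new), S0--b-->S1 (new), S0--c-->S3 (new)
  visit S5: S5--a-->S3 (seen), S5--b-->S0 (seen), S5--c-->S1 (seen)
  visit S1: S1--a-->S1 (seen), S1--b-->S0 (seen), S1--c-->S3 (seen)
  visit S3: S3--a-->S4 (new), S3--b-->S4 (seen), S3--c-->S5 (seen)
  visit S4: S4--a-->S2 (new), S4--b-->S0 (seen), S4--c-->S4 (seen)
  visit S2: S2--a-->S3 (seen), S2--b-->S4 (seen), S2--c-->S4 (seen)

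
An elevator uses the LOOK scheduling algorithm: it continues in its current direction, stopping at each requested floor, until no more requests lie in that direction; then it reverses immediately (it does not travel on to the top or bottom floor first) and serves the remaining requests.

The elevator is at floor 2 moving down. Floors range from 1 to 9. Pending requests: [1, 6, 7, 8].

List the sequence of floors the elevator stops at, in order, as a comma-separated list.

Answer: 1, 6, 7, 8

Derivation:
Current: 2, moving DOWN
Serve below first (descending): [1]
Then reverse, serve above (ascending): [6, 7, 8]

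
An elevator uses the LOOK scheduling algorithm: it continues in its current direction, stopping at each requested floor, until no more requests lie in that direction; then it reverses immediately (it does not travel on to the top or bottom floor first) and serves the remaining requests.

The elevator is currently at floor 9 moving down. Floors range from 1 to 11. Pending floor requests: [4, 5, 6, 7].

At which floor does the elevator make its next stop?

Answer: 7

Derivation:
Current floor: 9, direction: down
Requests above: []
Requests below: [4, 5, 6, 7]
Moving down and requests lie below → nearest below is max([4, 5, 6, 7]) = 7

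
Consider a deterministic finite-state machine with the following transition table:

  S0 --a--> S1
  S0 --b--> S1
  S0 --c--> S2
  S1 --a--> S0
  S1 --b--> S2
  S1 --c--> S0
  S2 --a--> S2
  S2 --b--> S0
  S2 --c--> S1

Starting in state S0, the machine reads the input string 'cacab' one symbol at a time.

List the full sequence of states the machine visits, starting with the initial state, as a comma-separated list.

Answer: S0, S2, S2, S1, S0, S1

Derivation:
Start: S0
  read 'c': S0 --c--> S2
  read 'a': S2 --a--> S2
  read 'c': S2 --c--> S1
  read 'a': S1 --a--> S0
  read 'b': S0 --b--> S1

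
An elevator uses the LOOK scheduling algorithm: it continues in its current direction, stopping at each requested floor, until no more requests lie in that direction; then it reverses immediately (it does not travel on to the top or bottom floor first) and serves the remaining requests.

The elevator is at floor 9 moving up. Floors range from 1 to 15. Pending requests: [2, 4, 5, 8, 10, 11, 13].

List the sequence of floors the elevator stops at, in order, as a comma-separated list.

Current: 9, moving UP
Serve above first (ascending): [10, 11, 13]
Then reverse, serve below (descending): [8, 5, 4, 2]

Answer: 10, 11, 13, 8, 5, 4, 2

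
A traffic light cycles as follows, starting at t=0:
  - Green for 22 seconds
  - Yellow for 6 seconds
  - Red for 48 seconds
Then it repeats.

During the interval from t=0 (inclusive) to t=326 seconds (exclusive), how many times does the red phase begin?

Cycle = 22+6+48 = 76s
red phase starts at t = k*76 + 28 for k=0,1,2,...
Need k*76+28 < 326 → k < 3.921
k ∈ {0, ..., 3} → 4 starts

Answer: 4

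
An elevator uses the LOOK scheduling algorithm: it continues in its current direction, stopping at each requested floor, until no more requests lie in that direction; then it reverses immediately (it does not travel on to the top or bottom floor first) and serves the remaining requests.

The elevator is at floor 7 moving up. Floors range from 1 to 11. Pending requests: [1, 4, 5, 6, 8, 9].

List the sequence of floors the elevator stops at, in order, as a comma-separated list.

Current: 7, moving UP
Serve above first (ascending): [8, 9]
Then reverse, serve below (descending): [6, 5, 4, 1]

Answer: 8, 9, 6, 5, 4, 1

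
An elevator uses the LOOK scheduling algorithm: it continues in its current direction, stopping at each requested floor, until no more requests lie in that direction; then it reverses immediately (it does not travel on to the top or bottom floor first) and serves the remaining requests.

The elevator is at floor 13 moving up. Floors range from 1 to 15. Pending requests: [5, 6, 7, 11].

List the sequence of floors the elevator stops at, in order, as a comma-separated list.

Answer: 11, 7, 6, 5

Derivation:
Current: 13, moving UP
Serve above first (ascending): []
Then reverse, serve below (descending): [11, 7, 6, 5]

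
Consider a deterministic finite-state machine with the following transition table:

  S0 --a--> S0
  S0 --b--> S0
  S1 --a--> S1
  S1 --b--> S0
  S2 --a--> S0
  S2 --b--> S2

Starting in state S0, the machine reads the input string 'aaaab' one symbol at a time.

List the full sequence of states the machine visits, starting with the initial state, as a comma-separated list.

Start: S0
  read 'a': S0 --a--> S0
  read 'a': S0 --a--> S0
  read 'a': S0 --a--> S0
  read 'a': S0 --a--> S0
  read 'b': S0 --b--> S0

Answer: S0, S0, S0, S0, S0, S0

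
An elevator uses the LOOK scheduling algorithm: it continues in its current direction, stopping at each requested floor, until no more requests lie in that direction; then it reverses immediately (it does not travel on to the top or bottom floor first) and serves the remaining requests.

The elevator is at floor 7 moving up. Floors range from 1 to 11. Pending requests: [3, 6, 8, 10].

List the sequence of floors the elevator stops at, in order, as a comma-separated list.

Current: 7, moving UP
Serve above first (ascending): [8, 10]
Then reverse, serve below (descending): [6, 3]

Answer: 8, 10, 6, 3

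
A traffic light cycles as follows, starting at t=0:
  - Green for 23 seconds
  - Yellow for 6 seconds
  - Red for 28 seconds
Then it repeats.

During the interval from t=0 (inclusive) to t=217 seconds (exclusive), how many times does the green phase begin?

Answer: 4

Derivation:
Cycle = 23+6+28 = 57s
green phase starts at t = k*57 + 0 for k=0,1,2,...
Need k*57+0 < 217 → k < 3.807
k ∈ {0, ..., 3} → 4 starts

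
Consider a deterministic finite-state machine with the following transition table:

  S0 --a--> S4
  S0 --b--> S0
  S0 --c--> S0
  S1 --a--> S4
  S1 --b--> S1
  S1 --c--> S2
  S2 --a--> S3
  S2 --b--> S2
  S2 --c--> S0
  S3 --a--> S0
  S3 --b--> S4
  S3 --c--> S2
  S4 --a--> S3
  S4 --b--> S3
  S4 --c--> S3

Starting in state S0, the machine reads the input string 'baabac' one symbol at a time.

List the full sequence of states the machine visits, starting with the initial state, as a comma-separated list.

Start: S0
  read 'b': S0 --b--> S0
  read 'a': S0 --a--> S4
  read 'a': S4 --a--> S3
  read 'b': S3 --b--> S4
  read 'a': S4 --a--> S3
  read 'c': S3 --c--> S2

Answer: S0, S0, S4, S3, S4, S3, S2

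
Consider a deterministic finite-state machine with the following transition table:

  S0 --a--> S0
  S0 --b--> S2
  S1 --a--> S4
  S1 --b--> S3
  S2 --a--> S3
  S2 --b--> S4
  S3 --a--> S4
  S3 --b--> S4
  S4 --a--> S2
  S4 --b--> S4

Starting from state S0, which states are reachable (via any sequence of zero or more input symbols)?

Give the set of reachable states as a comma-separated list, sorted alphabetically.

Answer: S0, S2, S3, S4

Derivation:
BFS from S0:
  visit S0: S0--a-->S0 (seen), S0--b-->S2 (new)
  visit S2: S2--a-->S3 (new), S2--b-->S4 (new)
  visit S3: S3--a-->S4 (seen), S3--b-->S4 (seen)
  visit S4: S4--a-->S2 (seen), S4--b-->S4 (seen)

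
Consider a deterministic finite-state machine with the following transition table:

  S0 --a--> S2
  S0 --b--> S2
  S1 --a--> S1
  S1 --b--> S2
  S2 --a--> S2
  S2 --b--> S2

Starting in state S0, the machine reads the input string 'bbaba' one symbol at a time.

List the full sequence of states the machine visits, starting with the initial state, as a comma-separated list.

Start: S0
  read 'b': S0 --b--> S2
  read 'b': S2 --b--> S2
  read 'a': S2 --a--> S2
  read 'b': S2 --b--> S2
  read 'a': S2 --a--> S2

Answer: S0, S2, S2, S2, S2, S2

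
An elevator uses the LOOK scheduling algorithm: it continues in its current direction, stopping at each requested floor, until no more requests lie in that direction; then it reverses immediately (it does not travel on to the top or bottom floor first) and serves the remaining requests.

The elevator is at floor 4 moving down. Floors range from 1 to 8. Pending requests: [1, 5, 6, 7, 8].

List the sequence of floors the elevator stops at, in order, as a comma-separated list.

Current: 4, moving DOWN
Serve below first (descending): [1]
Then reverse, serve above (ascending): [5, 6, 7, 8]

Answer: 1, 5, 6, 7, 8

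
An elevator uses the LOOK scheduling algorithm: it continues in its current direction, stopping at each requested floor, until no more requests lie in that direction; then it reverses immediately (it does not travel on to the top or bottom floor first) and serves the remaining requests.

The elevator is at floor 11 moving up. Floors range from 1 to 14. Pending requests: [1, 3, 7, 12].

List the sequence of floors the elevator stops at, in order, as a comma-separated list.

Current: 11, moving UP
Serve above first (ascending): [12]
Then reverse, serve below (descending): [7, 3, 1]

Answer: 12, 7, 3, 1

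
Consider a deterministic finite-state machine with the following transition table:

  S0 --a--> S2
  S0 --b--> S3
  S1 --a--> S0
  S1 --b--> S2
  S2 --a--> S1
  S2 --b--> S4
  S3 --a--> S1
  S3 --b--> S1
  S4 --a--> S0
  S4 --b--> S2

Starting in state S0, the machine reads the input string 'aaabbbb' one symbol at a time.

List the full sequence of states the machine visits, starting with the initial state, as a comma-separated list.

Answer: S0, S2, S1, S0, S3, S1, S2, S4

Derivation:
Start: S0
  read 'a': S0 --a--> S2
  read 'a': S2 --a--> S1
  read 'a': S1 --a--> S0
  read 'b': S0 --b--> S3
  read 'b': S3 --b--> S1
  read 'b': S1 --b--> S2
  read 'b': S2 --b--> S4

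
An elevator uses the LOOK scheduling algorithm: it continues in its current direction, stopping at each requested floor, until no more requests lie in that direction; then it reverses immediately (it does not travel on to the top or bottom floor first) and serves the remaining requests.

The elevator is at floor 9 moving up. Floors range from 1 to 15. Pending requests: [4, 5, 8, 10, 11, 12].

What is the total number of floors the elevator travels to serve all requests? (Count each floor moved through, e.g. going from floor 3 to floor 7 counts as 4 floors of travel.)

Answer: 11

Derivation:
Start at floor 9 moving up, LOOK stop order: [10, 11, 12, 8, 5, 4]
  9 → 10: |10-9| = 1, total = 1
  10 → 11: |11-10| = 1, total = 2
  11 → 12: |12-11| = 1, total = 3
  12 → 8: |8-12| = 4, total = 7
  8 → 5: |5-8| = 3, total = 10
  5 → 4: |4-5| = 1, total = 11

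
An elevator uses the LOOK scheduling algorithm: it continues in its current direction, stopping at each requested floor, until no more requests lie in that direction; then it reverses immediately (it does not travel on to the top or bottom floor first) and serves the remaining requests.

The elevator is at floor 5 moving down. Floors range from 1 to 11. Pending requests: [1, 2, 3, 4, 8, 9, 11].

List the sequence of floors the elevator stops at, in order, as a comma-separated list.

Current: 5, moving DOWN
Serve below first (descending): [4, 3, 2, 1]
Then reverse, serve above (ascending): [8, 9, 11]

Answer: 4, 3, 2, 1, 8, 9, 11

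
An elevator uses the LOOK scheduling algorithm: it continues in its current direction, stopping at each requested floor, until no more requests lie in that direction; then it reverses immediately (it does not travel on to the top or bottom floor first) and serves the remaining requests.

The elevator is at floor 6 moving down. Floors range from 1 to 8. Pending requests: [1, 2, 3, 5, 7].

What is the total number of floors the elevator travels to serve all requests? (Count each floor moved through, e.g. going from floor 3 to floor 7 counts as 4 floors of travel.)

Start at floor 6 moving down, LOOK stop order: [5, 3, 2, 1, 7]
  6 → 5: |5-6| = 1, total = 1
  5 → 3: |3-5| = 2, total = 3
  3 → 2: |2-3| = 1, total = 4
  2 → 1: |1-2| = 1, total = 5
  1 → 7: |7-1| = 6, total = 11

Answer: 11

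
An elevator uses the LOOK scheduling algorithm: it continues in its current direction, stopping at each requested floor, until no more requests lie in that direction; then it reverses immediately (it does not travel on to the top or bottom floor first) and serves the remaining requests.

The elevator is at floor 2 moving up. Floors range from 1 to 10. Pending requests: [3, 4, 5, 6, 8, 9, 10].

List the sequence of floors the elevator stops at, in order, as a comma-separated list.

Answer: 3, 4, 5, 6, 8, 9, 10

Derivation:
Current: 2, moving UP
Serve above first (ascending): [3, 4, 5, 6, 8, 9, 10]
Then reverse, serve below (descending): []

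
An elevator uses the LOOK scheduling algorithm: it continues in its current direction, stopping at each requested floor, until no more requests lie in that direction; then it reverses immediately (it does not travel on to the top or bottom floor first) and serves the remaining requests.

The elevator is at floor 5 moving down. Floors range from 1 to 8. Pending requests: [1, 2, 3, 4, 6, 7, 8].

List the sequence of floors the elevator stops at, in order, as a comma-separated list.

Current: 5, moving DOWN
Serve below first (descending): [4, 3, 2, 1]
Then reverse, serve above (ascending): [6, 7, 8]

Answer: 4, 3, 2, 1, 6, 7, 8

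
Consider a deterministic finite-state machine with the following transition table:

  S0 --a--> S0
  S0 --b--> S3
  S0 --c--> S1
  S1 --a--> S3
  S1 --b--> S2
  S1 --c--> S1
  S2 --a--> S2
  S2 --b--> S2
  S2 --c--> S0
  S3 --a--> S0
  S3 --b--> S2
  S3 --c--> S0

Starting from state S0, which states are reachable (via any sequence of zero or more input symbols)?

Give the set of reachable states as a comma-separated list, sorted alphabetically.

Answer: S0, S1, S2, S3

Derivation:
BFS from S0:
  visit S0: S0--a-->S0 (seen), S0--b-->S3 (new), S0--c-->S1 (new)
  visit S3: S3--a-->S0 (seen), S3--b-->S2 (new), S3--c-->S0 (seen)
  visit S1: S1--a-->S3 (seen), S1--b-->S2 (seen), S1--c-->S1 (seen)
  visit S2: S2--a-->S2 (seen), S2--b-->S2 (seen), S2--c-->S0 (seen)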